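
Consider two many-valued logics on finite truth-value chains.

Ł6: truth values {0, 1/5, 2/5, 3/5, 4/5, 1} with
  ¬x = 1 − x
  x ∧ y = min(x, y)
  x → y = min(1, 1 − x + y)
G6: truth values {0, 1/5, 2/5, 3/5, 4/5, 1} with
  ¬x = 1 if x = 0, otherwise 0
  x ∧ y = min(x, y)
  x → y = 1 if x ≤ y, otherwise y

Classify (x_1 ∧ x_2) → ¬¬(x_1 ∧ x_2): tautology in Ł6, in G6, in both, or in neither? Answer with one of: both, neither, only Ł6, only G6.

In Ł6: every assignment gives 1 — tautology.
In G6: every assignment gives 1 — tautology.

both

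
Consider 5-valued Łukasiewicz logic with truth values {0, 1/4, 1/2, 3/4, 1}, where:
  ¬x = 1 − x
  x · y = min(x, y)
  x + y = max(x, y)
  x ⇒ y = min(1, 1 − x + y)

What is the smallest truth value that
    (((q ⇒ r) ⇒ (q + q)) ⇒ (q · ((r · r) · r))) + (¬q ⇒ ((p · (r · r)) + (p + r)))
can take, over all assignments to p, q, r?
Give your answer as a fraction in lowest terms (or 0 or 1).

1/2

Take p = 0, q = 1/4, r = 0:
q ⇒ r = 1/4 ⇒ 0 = 3/4
q + q = 1/4 + 1/4 = 1/4
(q ⇒ r) ⇒ (q + q) = 3/4 ⇒ 1/4 = 1/2
r · r = 0 · 0 = 0
(r · r) · r = 0 · 0 = 0
q · ((r · r) · r) = 1/4 · 0 = 0
((q ⇒ r) ⇒ (q + q)) ⇒ (q · ((r · r) · r)) = 1/2 ⇒ 0 = 1/2
¬q = ¬1/4 = 3/4
r · r = 0 · 0 = 0
p · (r · r) = 0 · 0 = 0
p + r = 0 + 0 = 0
(p · (r · r)) + (p + r) = 0 + 0 = 0
¬q ⇒ ((p · (r · r)) + (p + r)) = 3/4 ⇒ 0 = 1/4
(((q ⇒ r) ⇒ (q + q)) ⇒ (q · ((r · r) · r))) + (¬q ⇒ ((p · (r · r)) + (p + r))) = 1/2 + 1/4 = 1/2
No assignment yields a value below 1/2, so this is the minimum.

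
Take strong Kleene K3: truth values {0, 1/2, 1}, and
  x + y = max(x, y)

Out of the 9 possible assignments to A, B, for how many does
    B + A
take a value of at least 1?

A = 0, B = 0 ↦ 0  <
A = 0, B = 1/2 ↦ 1/2  <
A = 0, B = 1 ↦ 1  ≥
A = 1/2, B = 0 ↦ 1/2  <
A = 1/2, B = 1/2 ↦ 1/2  <
A = 1/2, B = 1 ↦ 1  ≥
A = 1, B = 0 ↦ 1  ≥
A = 1, B = 1/2 ↦ 1  ≥
A = 1, B = 1 ↦ 1  ≥
So 5 of the 9 assignments meet the threshold.

5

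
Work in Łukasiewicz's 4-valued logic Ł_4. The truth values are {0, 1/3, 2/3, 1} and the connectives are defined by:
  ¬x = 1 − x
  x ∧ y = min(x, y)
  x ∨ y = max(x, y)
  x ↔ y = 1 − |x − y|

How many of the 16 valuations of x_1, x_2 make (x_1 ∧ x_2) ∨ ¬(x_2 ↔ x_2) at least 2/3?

4

x_1 = 0, x_2 = 0 ↦ 0  <
x_1 = 0, x_2 = 1/3 ↦ 0  <
x_1 = 0, x_2 = 2/3 ↦ 0  <
x_1 = 0, x_2 = 1 ↦ 0  <
x_1 = 1/3, x_2 = 0 ↦ 0  <
x_1 = 1/3, x_2 = 1/3 ↦ 1/3  <
x_1 = 1/3, x_2 = 2/3 ↦ 1/3  <
x_1 = 1/3, x_2 = 1 ↦ 1/3  <
x_1 = 2/3, x_2 = 0 ↦ 0  <
x_1 = 2/3, x_2 = 1/3 ↦ 1/3  <
x_1 = 2/3, x_2 = 2/3 ↦ 2/3  ≥
x_1 = 2/3, x_2 = 1 ↦ 2/3  ≥
x_1 = 1, x_2 = 0 ↦ 0  <
x_1 = 1, x_2 = 1/3 ↦ 1/3  <
x_1 = 1, x_2 = 2/3 ↦ 2/3  ≥
x_1 = 1, x_2 = 1 ↦ 1  ≥
So 4 of the 16 assignments meet the threshold.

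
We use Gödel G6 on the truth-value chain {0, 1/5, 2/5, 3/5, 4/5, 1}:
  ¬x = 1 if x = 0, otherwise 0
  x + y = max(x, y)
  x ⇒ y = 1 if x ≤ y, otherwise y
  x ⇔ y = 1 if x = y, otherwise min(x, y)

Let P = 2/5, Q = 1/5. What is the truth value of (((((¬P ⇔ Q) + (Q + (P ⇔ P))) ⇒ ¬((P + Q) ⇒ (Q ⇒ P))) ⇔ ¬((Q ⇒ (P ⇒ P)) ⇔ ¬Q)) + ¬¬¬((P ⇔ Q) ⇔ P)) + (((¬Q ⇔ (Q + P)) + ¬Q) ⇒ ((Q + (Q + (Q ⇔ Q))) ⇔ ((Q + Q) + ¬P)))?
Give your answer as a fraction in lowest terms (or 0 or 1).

¬P = ¬2/5 = 0
¬P ⇔ Q = 0 ⇔ 1/5 = 0
P ⇔ P = 2/5 ⇔ 2/5 = 1
Q + (P ⇔ P) = 1/5 + 1 = 1
(¬P ⇔ Q) + (Q + (P ⇔ P)) = 0 + 1 = 1
P + Q = 2/5 + 1/5 = 2/5
Q ⇒ P = 1/5 ⇒ 2/5 = 1
(P + Q) ⇒ (Q ⇒ P) = 2/5 ⇒ 1 = 1
¬((P + Q) ⇒ (Q ⇒ P)) = ¬1 = 0
((¬P ⇔ Q) + (Q + (P ⇔ P))) ⇒ ¬((P + Q) ⇒ (Q ⇒ P)) = 1 ⇒ 0 = 0
P ⇒ P = 2/5 ⇒ 2/5 = 1
Q ⇒ (P ⇒ P) = 1/5 ⇒ 1 = 1
¬Q = ¬1/5 = 0
(Q ⇒ (P ⇒ P)) ⇔ ¬Q = 1 ⇔ 0 = 0
¬((Q ⇒ (P ⇒ P)) ⇔ ¬Q) = ¬0 = 1
(((¬P ⇔ Q) + (Q + (P ⇔ P))) ⇒ ¬((P + Q) ⇒ (Q ⇒ P))) ⇔ ¬((Q ⇒ (P ⇒ P)) ⇔ ¬Q) = 0 ⇔ 1 = 0
P ⇔ Q = 2/5 ⇔ 1/5 = 1/5
(P ⇔ Q) ⇔ P = 1/5 ⇔ 2/5 = 1/5
¬((P ⇔ Q) ⇔ P) = ¬1/5 = 0
¬¬((P ⇔ Q) ⇔ P) = ¬0 = 1
¬¬¬((P ⇔ Q) ⇔ P) = ¬1 = 0
((((¬P ⇔ Q) + (Q + (P ⇔ P))) ⇒ ¬((P + Q) ⇒ (Q ⇒ P))) ⇔ ¬((Q ⇒ (P ⇒ P)) ⇔ ¬Q)) + ¬¬¬((P ⇔ Q) ⇔ P) = 0 + 0 = 0
¬Q = ¬1/5 = 0
Q + P = 1/5 + 2/5 = 2/5
¬Q ⇔ (Q + P) = 0 ⇔ 2/5 = 0
¬Q = ¬1/5 = 0
(¬Q ⇔ (Q + P)) + ¬Q = 0 + 0 = 0
Q ⇔ Q = 1/5 ⇔ 1/5 = 1
Q + (Q ⇔ Q) = 1/5 + 1 = 1
Q + (Q + (Q ⇔ Q)) = 1/5 + 1 = 1
Q + Q = 1/5 + 1/5 = 1/5
¬P = ¬2/5 = 0
(Q + Q) + ¬P = 1/5 + 0 = 1/5
(Q + (Q + (Q ⇔ Q))) ⇔ ((Q + Q) + ¬P) = 1 ⇔ 1/5 = 1/5
((¬Q ⇔ (Q + P)) + ¬Q) ⇒ ((Q + (Q + (Q ⇔ Q))) ⇔ ((Q + Q) + ¬P)) = 0 ⇒ 1/5 = 1
(((((¬P ⇔ Q) + (Q + (P ⇔ P))) ⇒ ¬((P + Q) ⇒ (Q ⇒ P))) ⇔ ¬((Q ⇒ (P ⇒ P)) ⇔ ¬Q)) + ¬¬¬((P ⇔ Q) ⇔ P)) + (((¬Q ⇔ (Q + P)) + ¬Q) ⇒ ((Q + (Q + (Q ⇔ Q))) ⇔ ((Q + Q) + ¬P))) = 0 + 1 = 1

1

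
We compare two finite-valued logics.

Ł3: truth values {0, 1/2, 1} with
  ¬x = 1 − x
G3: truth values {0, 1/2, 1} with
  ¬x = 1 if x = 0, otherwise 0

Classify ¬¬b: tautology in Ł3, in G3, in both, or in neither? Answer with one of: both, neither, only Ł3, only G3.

neither

In Ł3: at b = 0 the value is 0 — not a tautology.
In G3: at b = 0 the value is 0 — not a tautology.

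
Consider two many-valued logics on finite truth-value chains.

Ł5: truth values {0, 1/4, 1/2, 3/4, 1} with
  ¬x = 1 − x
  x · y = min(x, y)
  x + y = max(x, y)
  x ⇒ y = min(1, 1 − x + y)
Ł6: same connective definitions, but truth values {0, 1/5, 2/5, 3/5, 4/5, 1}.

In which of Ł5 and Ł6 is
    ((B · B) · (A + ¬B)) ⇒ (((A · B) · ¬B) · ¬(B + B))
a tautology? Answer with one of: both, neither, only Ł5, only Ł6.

In Ł5: at A = 0, B = 1/4 the value is 3/4 — not a tautology.
In Ł6: at A = 0, B = 1/5 the value is 4/5 — not a tautology.

neither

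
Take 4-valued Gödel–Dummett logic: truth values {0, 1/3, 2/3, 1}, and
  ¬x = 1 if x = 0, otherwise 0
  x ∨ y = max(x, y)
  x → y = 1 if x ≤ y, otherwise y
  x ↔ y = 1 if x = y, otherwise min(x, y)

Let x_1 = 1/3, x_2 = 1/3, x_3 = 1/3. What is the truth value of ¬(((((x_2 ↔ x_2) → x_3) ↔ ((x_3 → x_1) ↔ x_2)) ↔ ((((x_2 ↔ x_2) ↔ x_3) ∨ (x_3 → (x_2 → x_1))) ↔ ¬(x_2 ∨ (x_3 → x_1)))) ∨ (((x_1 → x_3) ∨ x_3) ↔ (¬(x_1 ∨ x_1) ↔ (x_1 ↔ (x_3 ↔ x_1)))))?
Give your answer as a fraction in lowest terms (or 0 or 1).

1

x_2 ↔ x_2 = 1/3 ↔ 1/3 = 1
(x_2 ↔ x_2) → x_3 = 1 → 1/3 = 1/3
x_3 → x_1 = 1/3 → 1/3 = 1
(x_3 → x_1) ↔ x_2 = 1 ↔ 1/3 = 1/3
((x_2 ↔ x_2) → x_3) ↔ ((x_3 → x_1) ↔ x_2) = 1/3 ↔ 1/3 = 1
x_2 ↔ x_2 = 1/3 ↔ 1/3 = 1
(x_2 ↔ x_2) ↔ x_3 = 1 ↔ 1/3 = 1/3
x_2 → x_1 = 1/3 → 1/3 = 1
x_3 → (x_2 → x_1) = 1/3 → 1 = 1
((x_2 ↔ x_2) ↔ x_3) ∨ (x_3 → (x_2 → x_1)) = 1/3 ∨ 1 = 1
x_3 → x_1 = 1/3 → 1/3 = 1
x_2 ∨ (x_3 → x_1) = 1/3 ∨ 1 = 1
¬(x_2 ∨ (x_3 → x_1)) = ¬1 = 0
(((x_2 ↔ x_2) ↔ x_3) ∨ (x_3 → (x_2 → x_1))) ↔ ¬(x_2 ∨ (x_3 → x_1)) = 1 ↔ 0 = 0
(((x_2 ↔ x_2) → x_3) ↔ ((x_3 → x_1) ↔ x_2)) ↔ ((((x_2 ↔ x_2) ↔ x_3) ∨ (x_3 → (x_2 → x_1))) ↔ ¬(x_2 ∨ (x_3 → x_1))) = 1 ↔ 0 = 0
x_1 → x_3 = 1/3 → 1/3 = 1
(x_1 → x_3) ∨ x_3 = 1 ∨ 1/3 = 1
x_1 ∨ x_1 = 1/3 ∨ 1/3 = 1/3
¬(x_1 ∨ x_1) = ¬1/3 = 0
x_3 ↔ x_1 = 1/3 ↔ 1/3 = 1
x_1 ↔ (x_3 ↔ x_1) = 1/3 ↔ 1 = 1/3
¬(x_1 ∨ x_1) ↔ (x_1 ↔ (x_3 ↔ x_1)) = 0 ↔ 1/3 = 0
((x_1 → x_3) ∨ x_3) ↔ (¬(x_1 ∨ x_1) ↔ (x_1 ↔ (x_3 ↔ x_1))) = 1 ↔ 0 = 0
((((x_2 ↔ x_2) → x_3) ↔ ((x_3 → x_1) ↔ x_2)) ↔ ((((x_2 ↔ x_2) ↔ x_3) ∨ (x_3 → (x_2 → x_1))) ↔ ¬(x_2 ∨ (x_3 → x_1)))) ∨ (((x_1 → x_3) ∨ x_3) ↔ (¬(x_1 ∨ x_1) ↔ (x_1 ↔ (x_3 ↔ x_1)))) = 0 ∨ 0 = 0
¬(((((x_2 ↔ x_2) → x_3) ↔ ((x_3 → x_1) ↔ x_2)) ↔ ((((x_2 ↔ x_2) ↔ x_3) ∨ (x_3 → (x_2 → x_1))) ↔ ¬(x_2 ∨ (x_3 → x_1)))) ∨ (((x_1 → x_3) ∨ x_3) ↔ (¬(x_1 ∨ x_1) ↔ (x_1 ↔ (x_3 ↔ x_1))))) = ¬0 = 1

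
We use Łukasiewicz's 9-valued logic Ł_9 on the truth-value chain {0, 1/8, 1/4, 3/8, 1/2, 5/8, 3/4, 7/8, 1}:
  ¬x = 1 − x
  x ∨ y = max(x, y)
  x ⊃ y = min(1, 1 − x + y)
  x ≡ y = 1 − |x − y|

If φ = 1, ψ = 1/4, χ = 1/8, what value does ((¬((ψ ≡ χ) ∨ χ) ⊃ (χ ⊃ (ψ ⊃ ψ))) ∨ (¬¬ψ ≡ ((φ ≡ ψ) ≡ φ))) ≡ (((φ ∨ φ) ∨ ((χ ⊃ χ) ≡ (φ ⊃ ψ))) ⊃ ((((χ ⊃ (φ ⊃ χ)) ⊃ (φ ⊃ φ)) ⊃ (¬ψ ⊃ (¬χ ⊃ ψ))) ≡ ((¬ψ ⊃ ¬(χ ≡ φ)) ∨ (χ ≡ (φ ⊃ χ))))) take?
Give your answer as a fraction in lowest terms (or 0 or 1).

ψ ≡ χ = 1/4 ≡ 1/8 = 7/8
(ψ ≡ χ) ∨ χ = 7/8 ∨ 1/8 = 7/8
¬((ψ ≡ χ) ∨ χ) = ¬7/8 = 1/8
ψ ⊃ ψ = 1/4 ⊃ 1/4 = 1
χ ⊃ (ψ ⊃ ψ) = 1/8 ⊃ 1 = 1
¬((ψ ≡ χ) ∨ χ) ⊃ (χ ⊃ (ψ ⊃ ψ)) = 1/8 ⊃ 1 = 1
¬ψ = ¬1/4 = 3/4
¬¬ψ = ¬3/4 = 1/4
φ ≡ ψ = 1 ≡ 1/4 = 1/4
(φ ≡ ψ) ≡ φ = 1/4 ≡ 1 = 1/4
¬¬ψ ≡ ((φ ≡ ψ) ≡ φ) = 1/4 ≡ 1/4 = 1
(¬((ψ ≡ χ) ∨ χ) ⊃ (χ ⊃ (ψ ⊃ ψ))) ∨ (¬¬ψ ≡ ((φ ≡ ψ) ≡ φ)) = 1 ∨ 1 = 1
φ ∨ φ = 1 ∨ 1 = 1
χ ⊃ χ = 1/8 ⊃ 1/8 = 1
φ ⊃ ψ = 1 ⊃ 1/4 = 1/4
(χ ⊃ χ) ≡ (φ ⊃ ψ) = 1 ≡ 1/4 = 1/4
(φ ∨ φ) ∨ ((χ ⊃ χ) ≡ (φ ⊃ ψ)) = 1 ∨ 1/4 = 1
φ ⊃ χ = 1 ⊃ 1/8 = 1/8
χ ⊃ (φ ⊃ χ) = 1/8 ⊃ 1/8 = 1
φ ⊃ φ = 1 ⊃ 1 = 1
(χ ⊃ (φ ⊃ χ)) ⊃ (φ ⊃ φ) = 1 ⊃ 1 = 1
¬ψ = ¬1/4 = 3/4
¬χ = ¬1/8 = 7/8
¬χ ⊃ ψ = 7/8 ⊃ 1/4 = 3/8
¬ψ ⊃ (¬χ ⊃ ψ) = 3/4 ⊃ 3/8 = 5/8
((χ ⊃ (φ ⊃ χ)) ⊃ (φ ⊃ φ)) ⊃ (¬ψ ⊃ (¬χ ⊃ ψ)) = 1 ⊃ 5/8 = 5/8
¬ψ = ¬1/4 = 3/4
χ ≡ φ = 1/8 ≡ 1 = 1/8
¬(χ ≡ φ) = ¬1/8 = 7/8
¬ψ ⊃ ¬(χ ≡ φ) = 3/4 ⊃ 7/8 = 1
φ ⊃ χ = 1 ⊃ 1/8 = 1/8
χ ≡ (φ ⊃ χ) = 1/8 ≡ 1/8 = 1
(¬ψ ⊃ ¬(χ ≡ φ)) ∨ (χ ≡ (φ ⊃ χ)) = 1 ∨ 1 = 1
(((χ ⊃ (φ ⊃ χ)) ⊃ (φ ⊃ φ)) ⊃ (¬ψ ⊃ (¬χ ⊃ ψ))) ≡ ((¬ψ ⊃ ¬(χ ≡ φ)) ∨ (χ ≡ (φ ⊃ χ))) = 5/8 ≡ 1 = 5/8
((φ ∨ φ) ∨ ((χ ⊃ χ) ≡ (φ ⊃ ψ))) ⊃ ((((χ ⊃ (φ ⊃ χ)) ⊃ (φ ⊃ φ)) ⊃ (¬ψ ⊃ (¬χ ⊃ ψ))) ≡ ((¬ψ ⊃ ¬(χ ≡ φ)) ∨ (χ ≡ (φ ⊃ χ)))) = 1 ⊃ 5/8 = 5/8
((¬((ψ ≡ χ) ∨ χ) ⊃ (χ ⊃ (ψ ⊃ ψ))) ∨ (¬¬ψ ≡ ((φ ≡ ψ) ≡ φ))) ≡ (((φ ∨ φ) ∨ ((χ ⊃ χ) ≡ (φ ⊃ ψ))) ⊃ ((((χ ⊃ (φ ⊃ χ)) ⊃ (φ ⊃ φ)) ⊃ (¬ψ ⊃ (¬χ ⊃ ψ))) ≡ ((¬ψ ⊃ ¬(χ ≡ φ)) ∨ (χ ≡ (φ ⊃ χ))))) = 1 ≡ 5/8 = 5/8

5/8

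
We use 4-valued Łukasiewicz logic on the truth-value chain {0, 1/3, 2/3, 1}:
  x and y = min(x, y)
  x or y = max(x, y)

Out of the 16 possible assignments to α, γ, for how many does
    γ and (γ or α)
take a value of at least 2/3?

α = 0, γ = 0 ↦ 0  <
α = 0, γ = 1/3 ↦ 1/3  <
α = 0, γ = 2/3 ↦ 2/3  ≥
α = 0, γ = 1 ↦ 1  ≥
α = 1/3, γ = 0 ↦ 0  <
α = 1/3, γ = 1/3 ↦ 1/3  <
α = 1/3, γ = 2/3 ↦ 2/3  ≥
α = 1/3, γ = 1 ↦ 1  ≥
α = 2/3, γ = 0 ↦ 0  <
α = 2/3, γ = 1/3 ↦ 1/3  <
α = 2/3, γ = 2/3 ↦ 2/3  ≥
α = 2/3, γ = 1 ↦ 1  ≥
α = 1, γ = 0 ↦ 0  <
α = 1, γ = 1/3 ↦ 1/3  <
α = 1, γ = 2/3 ↦ 2/3  ≥
α = 1, γ = 1 ↦ 1  ≥
So 8 of the 16 assignments meet the threshold.

8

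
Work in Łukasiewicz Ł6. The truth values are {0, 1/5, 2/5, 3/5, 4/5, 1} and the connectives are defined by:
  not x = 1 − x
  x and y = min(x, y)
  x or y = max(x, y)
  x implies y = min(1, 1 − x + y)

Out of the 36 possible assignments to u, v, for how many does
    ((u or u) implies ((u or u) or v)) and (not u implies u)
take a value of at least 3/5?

value 1: 18 assignments (counts)
value 4/5: 6 assignments (counts)
value 2/5: 6 assignments
value 0: 6 assignments
So 24 of the 36 assignments meet the threshold.

24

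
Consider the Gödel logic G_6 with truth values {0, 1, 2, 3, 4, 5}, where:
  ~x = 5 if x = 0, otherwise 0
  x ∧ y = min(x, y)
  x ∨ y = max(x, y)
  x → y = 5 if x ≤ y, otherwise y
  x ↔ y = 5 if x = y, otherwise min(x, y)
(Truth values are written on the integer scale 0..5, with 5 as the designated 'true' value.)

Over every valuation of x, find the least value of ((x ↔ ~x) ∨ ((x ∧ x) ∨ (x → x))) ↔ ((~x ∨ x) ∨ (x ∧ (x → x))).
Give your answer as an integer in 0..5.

Take x = 1:
~x = ~1 = 0
x ↔ ~x = 1 ↔ 0 = 0
x ∧ x = 1 ∧ 1 = 1
x → x = 1 → 1 = 5
(x ∧ x) ∨ (x → x) = 1 ∨ 5 = 5
(x ↔ ~x) ∨ ((x ∧ x) ∨ (x → x)) = 0 ∨ 5 = 5
~x = ~1 = 0
~x ∨ x = 0 ∨ 1 = 1
x → x = 1 → 1 = 5
x ∧ (x → x) = 1 ∧ 5 = 1
(~x ∨ x) ∨ (x ∧ (x → x)) = 1 ∨ 1 = 1
((x ↔ ~x) ∨ ((x ∧ x) ∨ (x → x))) ↔ ((~x ∨ x) ∨ (x ∧ (x → x))) = 5 ↔ 1 = 1
No assignment yields a value below 1, so this is the minimum.

1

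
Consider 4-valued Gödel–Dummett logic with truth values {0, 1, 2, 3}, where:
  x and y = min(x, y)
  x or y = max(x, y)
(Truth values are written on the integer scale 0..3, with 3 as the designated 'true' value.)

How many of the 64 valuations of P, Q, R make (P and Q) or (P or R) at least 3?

value 3: 28 assignments (counts)
value 2: 20 assignments
value 1: 12 assignments
value 0: 4 assignments
So 28 of the 64 assignments meet the threshold.

28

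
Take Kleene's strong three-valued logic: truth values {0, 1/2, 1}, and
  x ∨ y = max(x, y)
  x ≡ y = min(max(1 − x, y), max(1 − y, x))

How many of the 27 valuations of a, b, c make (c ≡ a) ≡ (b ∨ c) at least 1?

5

value 1: 5 assignments (counts)
value 1/2: 17 assignments
value 0: 5 assignments
So 5 of the 27 assignments meet the threshold.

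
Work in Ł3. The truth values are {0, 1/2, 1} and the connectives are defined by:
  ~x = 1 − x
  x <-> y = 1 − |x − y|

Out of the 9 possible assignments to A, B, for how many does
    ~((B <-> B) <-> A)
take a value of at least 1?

A = 0, B = 0 ↦ 1  ≥
A = 0, B = 1/2 ↦ 1  ≥
A = 0, B = 1 ↦ 1  ≥
A = 1/2, B = 0 ↦ 1/2  <
A = 1/2, B = 1/2 ↦ 1/2  <
A = 1/2, B = 1 ↦ 1/2  <
A = 1, B = 0 ↦ 0  <
A = 1, B = 1/2 ↦ 0  <
A = 1, B = 1 ↦ 0  <
So 3 of the 9 assignments meet the threshold.

3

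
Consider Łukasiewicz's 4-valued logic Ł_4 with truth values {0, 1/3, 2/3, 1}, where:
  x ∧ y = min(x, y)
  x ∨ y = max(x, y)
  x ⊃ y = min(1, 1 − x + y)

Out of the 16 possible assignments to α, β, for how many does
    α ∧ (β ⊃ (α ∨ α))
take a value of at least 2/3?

α = 0, β = 0 ↦ 0  <
α = 0, β = 1/3 ↦ 0  <
α = 0, β = 2/3 ↦ 0  <
α = 0, β = 1 ↦ 0  <
α = 1/3, β = 0 ↦ 1/3  <
α = 1/3, β = 1/3 ↦ 1/3  <
α = 1/3, β = 2/3 ↦ 1/3  <
α = 1/3, β = 1 ↦ 1/3  <
α = 2/3, β = 0 ↦ 2/3  ≥
α = 2/3, β = 1/3 ↦ 2/3  ≥
α = 2/3, β = 2/3 ↦ 2/3  ≥
α = 2/3, β = 1 ↦ 2/3  ≥
α = 1, β = 0 ↦ 1  ≥
α = 1, β = 1/3 ↦ 1  ≥
α = 1, β = 2/3 ↦ 1  ≥
α = 1, β = 1 ↦ 1  ≥
So 8 of the 16 assignments meet the threshold.

8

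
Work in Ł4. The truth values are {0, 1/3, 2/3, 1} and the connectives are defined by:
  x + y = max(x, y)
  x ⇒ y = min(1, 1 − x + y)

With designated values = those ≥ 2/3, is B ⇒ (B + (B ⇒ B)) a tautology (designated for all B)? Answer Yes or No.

Yes

B = 0 ↦ 1
B = 1/3 ↦ 1
B = 2/3 ↦ 1
B = 1 ↦ 1
Every assignment gives a value ≥ 2/3.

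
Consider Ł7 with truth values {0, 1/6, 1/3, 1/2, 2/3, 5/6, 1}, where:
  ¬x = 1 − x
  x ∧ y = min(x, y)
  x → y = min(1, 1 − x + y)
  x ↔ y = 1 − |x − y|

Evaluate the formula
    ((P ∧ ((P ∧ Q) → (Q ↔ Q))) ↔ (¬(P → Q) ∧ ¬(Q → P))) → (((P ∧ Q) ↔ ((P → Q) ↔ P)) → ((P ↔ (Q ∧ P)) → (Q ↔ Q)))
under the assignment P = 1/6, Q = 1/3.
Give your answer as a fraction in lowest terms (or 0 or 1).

1

P ∧ Q = 1/6 ∧ 1/3 = 1/6
Q ↔ Q = 1/3 ↔ 1/3 = 1
(P ∧ Q) → (Q ↔ Q) = 1/6 → 1 = 1
P ∧ ((P ∧ Q) → (Q ↔ Q)) = 1/6 ∧ 1 = 1/6
P → Q = 1/6 → 1/3 = 1
¬(P → Q) = ¬1 = 0
Q → P = 1/3 → 1/6 = 5/6
¬(Q → P) = ¬5/6 = 1/6
¬(P → Q) ∧ ¬(Q → P) = 0 ∧ 1/6 = 0
(P ∧ ((P ∧ Q) → (Q ↔ Q))) ↔ (¬(P → Q) ∧ ¬(Q → P)) = 1/6 ↔ 0 = 5/6
P ∧ Q = 1/6 ∧ 1/3 = 1/6
P → Q = 1/6 → 1/3 = 1
(P → Q) ↔ P = 1 ↔ 1/6 = 1/6
(P ∧ Q) ↔ ((P → Q) ↔ P) = 1/6 ↔ 1/6 = 1
Q ∧ P = 1/3 ∧ 1/6 = 1/6
P ↔ (Q ∧ P) = 1/6 ↔ 1/6 = 1
Q ↔ Q = 1/3 ↔ 1/3 = 1
(P ↔ (Q ∧ P)) → (Q ↔ Q) = 1 → 1 = 1
((P ∧ Q) ↔ ((P → Q) ↔ P)) → ((P ↔ (Q ∧ P)) → (Q ↔ Q)) = 1 → 1 = 1
((P ∧ ((P ∧ Q) → (Q ↔ Q))) ↔ (¬(P → Q) ∧ ¬(Q → P))) → (((P ∧ Q) ↔ ((P → Q) ↔ P)) → ((P ↔ (Q ∧ P)) → (Q ↔ Q))) = 5/6 → 1 = 1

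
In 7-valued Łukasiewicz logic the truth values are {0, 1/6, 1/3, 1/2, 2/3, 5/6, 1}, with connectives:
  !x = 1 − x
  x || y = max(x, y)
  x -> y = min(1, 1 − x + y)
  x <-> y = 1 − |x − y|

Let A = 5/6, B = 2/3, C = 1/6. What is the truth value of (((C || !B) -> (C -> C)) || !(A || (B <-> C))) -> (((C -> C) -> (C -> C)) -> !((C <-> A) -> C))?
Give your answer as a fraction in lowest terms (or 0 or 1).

!B = !2/3 = 1/3
C || !B = 1/6 || 1/3 = 1/3
C -> C = 1/6 -> 1/6 = 1
(C || !B) -> (C -> C) = 1/3 -> 1 = 1
B <-> C = 2/3 <-> 1/6 = 1/2
A || (B <-> C) = 5/6 || 1/2 = 5/6
!(A || (B <-> C)) = !5/6 = 1/6
((C || !B) -> (C -> C)) || !(A || (B <-> C)) = 1 || 1/6 = 1
C -> C = 1/6 -> 1/6 = 1
C -> C = 1/6 -> 1/6 = 1
(C -> C) -> (C -> C) = 1 -> 1 = 1
C <-> A = 1/6 <-> 5/6 = 1/3
(C <-> A) -> C = 1/3 -> 1/6 = 5/6
!((C <-> A) -> C) = !5/6 = 1/6
((C -> C) -> (C -> C)) -> !((C <-> A) -> C) = 1 -> 1/6 = 1/6
(((C || !B) -> (C -> C)) || !(A || (B <-> C))) -> (((C -> C) -> (C -> C)) -> !((C <-> A) -> C)) = 1 -> 1/6 = 1/6

1/6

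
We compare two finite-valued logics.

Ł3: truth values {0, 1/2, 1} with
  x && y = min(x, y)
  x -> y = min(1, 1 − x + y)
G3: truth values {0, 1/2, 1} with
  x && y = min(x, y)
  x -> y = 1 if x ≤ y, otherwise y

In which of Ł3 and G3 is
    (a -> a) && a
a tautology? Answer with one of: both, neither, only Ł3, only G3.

neither

In Ł3: at a = 0 the value is 0 — not a tautology.
In G3: at a = 0 the value is 0 — not a tautology.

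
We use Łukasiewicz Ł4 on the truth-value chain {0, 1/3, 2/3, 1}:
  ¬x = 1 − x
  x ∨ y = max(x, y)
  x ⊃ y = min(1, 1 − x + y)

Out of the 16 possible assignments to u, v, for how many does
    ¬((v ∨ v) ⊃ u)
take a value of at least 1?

1

u = 0, v = 0 ↦ 0  <
u = 0, v = 1/3 ↦ 1/3  <
u = 0, v = 2/3 ↦ 2/3  <
u = 0, v = 1 ↦ 1  ≥
u = 1/3, v = 0 ↦ 0  <
u = 1/3, v = 1/3 ↦ 0  <
u = 1/3, v = 2/3 ↦ 1/3  <
u = 1/3, v = 1 ↦ 2/3  <
u = 2/3, v = 0 ↦ 0  <
u = 2/3, v = 1/3 ↦ 0  <
u = 2/3, v = 2/3 ↦ 0  <
u = 2/3, v = 1 ↦ 1/3  <
u = 1, v = 0 ↦ 0  <
u = 1, v = 1/3 ↦ 0  <
u = 1, v = 2/3 ↦ 0  <
u = 1, v = 1 ↦ 0  <
So 1 of the 16 assignments meets the threshold.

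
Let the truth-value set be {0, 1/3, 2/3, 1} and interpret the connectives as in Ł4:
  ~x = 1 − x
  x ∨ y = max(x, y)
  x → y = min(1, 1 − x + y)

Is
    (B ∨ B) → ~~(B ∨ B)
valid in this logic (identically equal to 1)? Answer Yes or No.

Yes

B = 0 ↦ 1
B = 1/3 ↦ 1
B = 2/3 ↦ 1
B = 1 ↦ 1
Every assignment gives a value ≥ 1.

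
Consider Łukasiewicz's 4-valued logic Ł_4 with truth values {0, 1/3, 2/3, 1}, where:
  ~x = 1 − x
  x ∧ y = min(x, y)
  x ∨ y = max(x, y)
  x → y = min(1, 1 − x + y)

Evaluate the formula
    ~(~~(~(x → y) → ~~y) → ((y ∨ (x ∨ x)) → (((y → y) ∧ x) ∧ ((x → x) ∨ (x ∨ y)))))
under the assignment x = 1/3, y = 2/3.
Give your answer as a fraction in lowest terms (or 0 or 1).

x → y = 1/3 → 2/3 = 1
~(x → y) = ~1 = 0
~y = ~2/3 = 1/3
~~y = ~1/3 = 2/3
~(x → y) → ~~y = 0 → 2/3 = 1
~(~(x → y) → ~~y) = ~1 = 0
~~(~(x → y) → ~~y) = ~0 = 1
x ∨ x = 1/3 ∨ 1/3 = 1/3
y ∨ (x ∨ x) = 2/3 ∨ 1/3 = 2/3
y → y = 2/3 → 2/3 = 1
(y → y) ∧ x = 1 ∧ 1/3 = 1/3
x → x = 1/3 → 1/3 = 1
x ∨ y = 1/3 ∨ 2/3 = 2/3
(x → x) ∨ (x ∨ y) = 1 ∨ 2/3 = 1
((y → y) ∧ x) ∧ ((x → x) ∨ (x ∨ y)) = 1/3 ∧ 1 = 1/3
(y ∨ (x ∨ x)) → (((y → y) ∧ x) ∧ ((x → x) ∨ (x ∨ y))) = 2/3 → 1/3 = 2/3
~~(~(x → y) → ~~y) → ((y ∨ (x ∨ x)) → (((y → y) ∧ x) ∧ ((x → x) ∨ (x ∨ y)))) = 1 → 2/3 = 2/3
~(~~(~(x → y) → ~~y) → ((y ∨ (x ∨ x)) → (((y → y) ∧ x) ∧ ((x → x) ∨ (x ∨ y))))) = ~2/3 = 1/3

1/3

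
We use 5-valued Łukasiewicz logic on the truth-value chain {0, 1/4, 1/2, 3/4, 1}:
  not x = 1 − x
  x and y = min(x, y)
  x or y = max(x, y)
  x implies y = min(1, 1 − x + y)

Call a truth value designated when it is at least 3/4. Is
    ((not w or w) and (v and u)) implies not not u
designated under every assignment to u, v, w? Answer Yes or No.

Yes

At u = 0, v = 1/2, w = 0, for instance:
not w = not 0 = 1
not w or w = 1 or 0 = 1
v and u = 1/2 and 0 = 0
(not w or w) and (v and u) = 1 and 0 = 0
not u = not 0 = 1
not not u = not 1 = 0
((not w or w) and (v and u)) implies not not u = 0 implies 0 = 1
and checking the remaining 124 assignments likewise gives ≥ 3/4 in every case.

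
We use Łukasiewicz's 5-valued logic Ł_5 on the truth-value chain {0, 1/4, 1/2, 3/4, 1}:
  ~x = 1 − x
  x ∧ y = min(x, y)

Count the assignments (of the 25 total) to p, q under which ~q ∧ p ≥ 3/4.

value 1: 1 assignment (counts)
value 3/4: 3 assignments (counts)
value 1/2: 5 assignments
value 1/4: 7 assignments
value 0: 9 assignments
So 4 of the 25 assignments meet the threshold.

4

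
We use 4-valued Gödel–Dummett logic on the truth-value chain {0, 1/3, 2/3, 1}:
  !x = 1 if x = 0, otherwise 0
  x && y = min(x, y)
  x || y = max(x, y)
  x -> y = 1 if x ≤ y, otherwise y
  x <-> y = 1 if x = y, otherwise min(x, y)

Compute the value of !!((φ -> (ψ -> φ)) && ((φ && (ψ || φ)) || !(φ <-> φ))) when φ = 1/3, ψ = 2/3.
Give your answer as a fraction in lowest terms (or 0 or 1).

1

ψ -> φ = 2/3 -> 1/3 = 1/3
φ -> (ψ -> φ) = 1/3 -> 1/3 = 1
ψ || φ = 2/3 || 1/3 = 2/3
φ && (ψ || φ) = 1/3 && 2/3 = 1/3
φ <-> φ = 1/3 <-> 1/3 = 1
!(φ <-> φ) = !1 = 0
(φ && (ψ || φ)) || !(φ <-> φ) = 1/3 || 0 = 1/3
(φ -> (ψ -> φ)) && ((φ && (ψ || φ)) || !(φ <-> φ)) = 1 && 1/3 = 1/3
!((φ -> (ψ -> φ)) && ((φ && (ψ || φ)) || !(φ <-> φ))) = !1/3 = 0
!!((φ -> (ψ -> φ)) && ((φ && (ψ || φ)) || !(φ <-> φ))) = !0 = 1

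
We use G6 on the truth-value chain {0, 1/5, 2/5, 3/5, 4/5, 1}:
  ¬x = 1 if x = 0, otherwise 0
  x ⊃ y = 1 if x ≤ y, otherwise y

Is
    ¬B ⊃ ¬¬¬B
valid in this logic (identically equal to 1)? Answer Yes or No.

B = 0 ↦ 1
B = 1/5 ↦ 1
B = 2/5 ↦ 1
B = 3/5 ↦ 1
B = 4/5 ↦ 1
B = 1 ↦ 1
Every assignment gives a value ≥ 1.

Yes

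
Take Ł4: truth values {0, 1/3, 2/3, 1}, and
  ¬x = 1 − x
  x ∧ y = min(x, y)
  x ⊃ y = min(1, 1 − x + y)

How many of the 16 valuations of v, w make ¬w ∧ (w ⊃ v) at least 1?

4

v = 0, w = 0 ↦ 1  ≥
v = 0, w = 1/3 ↦ 2/3  <
v = 0, w = 2/3 ↦ 1/3  <
v = 0, w = 1 ↦ 0  <
v = 1/3, w = 0 ↦ 1  ≥
v = 1/3, w = 1/3 ↦ 2/3  <
v = 1/3, w = 2/3 ↦ 1/3  <
v = 1/3, w = 1 ↦ 0  <
v = 2/3, w = 0 ↦ 1  ≥
v = 2/3, w = 1/3 ↦ 2/3  <
v = 2/3, w = 2/3 ↦ 1/3  <
v = 2/3, w = 1 ↦ 0  <
v = 1, w = 0 ↦ 1  ≥
v = 1, w = 1/3 ↦ 2/3  <
v = 1, w = 2/3 ↦ 1/3  <
v = 1, w = 1 ↦ 0  <
So 4 of the 16 assignments meet the threshold.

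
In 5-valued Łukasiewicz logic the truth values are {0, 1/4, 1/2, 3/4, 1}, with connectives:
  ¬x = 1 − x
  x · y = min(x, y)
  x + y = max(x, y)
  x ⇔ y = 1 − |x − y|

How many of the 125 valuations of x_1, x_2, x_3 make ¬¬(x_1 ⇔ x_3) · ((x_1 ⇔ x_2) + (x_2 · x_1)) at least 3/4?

value 1: 5 assignments (counts)
value 3/4: 30 assignments (counts)
value 1/2: 40 assignments
value 1/4: 32 assignments
value 0: 18 assignments
So 35 of the 125 assignments meet the threshold.

35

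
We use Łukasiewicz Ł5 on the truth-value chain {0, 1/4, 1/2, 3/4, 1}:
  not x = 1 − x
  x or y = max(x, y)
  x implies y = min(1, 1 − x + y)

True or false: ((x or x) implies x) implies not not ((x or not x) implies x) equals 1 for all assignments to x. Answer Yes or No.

No

Counterexample: take x = 0.
x or x = 0 or 0 = 0
(x or x) implies x = 0 implies 0 = 1
not x = not 0 = 1
x or not x = 0 or 1 = 1
(x or not x) implies x = 1 implies 0 = 0
not ((x or not x) implies x) = not 0 = 1
not not ((x or not x) implies x) = not 1 = 0
((x or x) implies x) implies not not ((x or not x) implies x) = 1 implies 0 = 0
This gives 0 ≠ 1.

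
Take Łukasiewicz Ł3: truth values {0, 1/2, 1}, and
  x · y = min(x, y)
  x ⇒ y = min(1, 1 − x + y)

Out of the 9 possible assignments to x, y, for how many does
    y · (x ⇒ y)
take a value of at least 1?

x = 0, y = 0 ↦ 0  <
x = 0, y = 1/2 ↦ 1/2  <
x = 0, y = 1 ↦ 1  ≥
x = 1/2, y = 0 ↦ 0  <
x = 1/2, y = 1/2 ↦ 1/2  <
x = 1/2, y = 1 ↦ 1  ≥
x = 1, y = 0 ↦ 0  <
x = 1, y = 1/2 ↦ 1/2  <
x = 1, y = 1 ↦ 1  ≥
So 3 of the 9 assignments meet the threshold.

3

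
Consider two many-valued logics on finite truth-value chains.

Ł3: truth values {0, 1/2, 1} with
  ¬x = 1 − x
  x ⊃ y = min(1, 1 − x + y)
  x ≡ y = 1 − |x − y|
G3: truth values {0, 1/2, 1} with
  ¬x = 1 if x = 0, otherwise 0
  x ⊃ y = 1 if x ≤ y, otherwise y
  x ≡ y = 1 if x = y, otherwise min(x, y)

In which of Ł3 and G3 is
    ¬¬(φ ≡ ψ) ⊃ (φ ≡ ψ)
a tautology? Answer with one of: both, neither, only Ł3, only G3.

In Ł3: every assignment gives 1 — tautology.
In G3: at φ = 1/2, ψ = 1 the value is 1/2 — not a tautology.

only Ł3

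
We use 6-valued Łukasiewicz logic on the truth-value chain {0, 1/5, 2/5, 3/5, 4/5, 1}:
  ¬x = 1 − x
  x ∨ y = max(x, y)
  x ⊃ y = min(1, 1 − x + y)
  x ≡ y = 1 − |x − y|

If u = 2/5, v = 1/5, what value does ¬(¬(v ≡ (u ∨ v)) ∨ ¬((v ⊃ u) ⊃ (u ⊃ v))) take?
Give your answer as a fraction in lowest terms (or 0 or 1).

u ∨ v = 2/5 ∨ 1/5 = 2/5
v ≡ (u ∨ v) = 1/5 ≡ 2/5 = 4/5
¬(v ≡ (u ∨ v)) = ¬4/5 = 1/5
v ⊃ u = 1/5 ⊃ 2/5 = 1
u ⊃ v = 2/5 ⊃ 1/5 = 4/5
(v ⊃ u) ⊃ (u ⊃ v) = 1 ⊃ 4/5 = 4/5
¬((v ⊃ u) ⊃ (u ⊃ v)) = ¬4/5 = 1/5
¬(v ≡ (u ∨ v)) ∨ ¬((v ⊃ u) ⊃ (u ⊃ v)) = 1/5 ∨ 1/5 = 1/5
¬(¬(v ≡ (u ∨ v)) ∨ ¬((v ⊃ u) ⊃ (u ⊃ v))) = ¬1/5 = 4/5

4/5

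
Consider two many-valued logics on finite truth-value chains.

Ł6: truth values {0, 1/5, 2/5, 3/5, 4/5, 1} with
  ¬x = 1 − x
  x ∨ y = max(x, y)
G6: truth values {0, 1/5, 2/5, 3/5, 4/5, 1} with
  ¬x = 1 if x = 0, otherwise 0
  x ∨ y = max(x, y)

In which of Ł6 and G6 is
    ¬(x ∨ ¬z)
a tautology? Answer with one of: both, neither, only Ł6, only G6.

In Ł6: at x = 0, z = 0 the value is 0 — not a tautology.
In G6: at x = 0, z = 0 the value is 0 — not a tautology.

neither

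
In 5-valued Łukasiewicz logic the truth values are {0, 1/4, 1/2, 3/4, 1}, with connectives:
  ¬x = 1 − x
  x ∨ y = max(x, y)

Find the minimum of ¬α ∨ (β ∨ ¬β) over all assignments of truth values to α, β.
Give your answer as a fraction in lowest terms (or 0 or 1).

1/2

Take α = 1/2, β = 1/2:
¬α = ¬1/2 = 1/2
¬β = ¬1/2 = 1/2
β ∨ ¬β = 1/2 ∨ 1/2 = 1/2
¬α ∨ (β ∨ ¬β) = 1/2 ∨ 1/2 = 1/2
No assignment yields a value below 1/2, so this is the minimum.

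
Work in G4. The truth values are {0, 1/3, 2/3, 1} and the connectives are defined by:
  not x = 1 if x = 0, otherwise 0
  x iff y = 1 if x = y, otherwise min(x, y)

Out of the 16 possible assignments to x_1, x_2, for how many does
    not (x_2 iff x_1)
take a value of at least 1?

6

x_1 = 0, x_2 = 0 ↦ 0  <
x_1 = 0, x_2 = 1/3 ↦ 1  ≥
x_1 = 0, x_2 = 2/3 ↦ 1  ≥
x_1 = 0, x_2 = 1 ↦ 1  ≥
x_1 = 1/3, x_2 = 0 ↦ 1  ≥
x_1 = 1/3, x_2 = 1/3 ↦ 0  <
x_1 = 1/3, x_2 = 2/3 ↦ 0  <
x_1 = 1/3, x_2 = 1 ↦ 0  <
x_1 = 2/3, x_2 = 0 ↦ 1  ≥
x_1 = 2/3, x_2 = 1/3 ↦ 0  <
x_1 = 2/3, x_2 = 2/3 ↦ 0  <
x_1 = 2/3, x_2 = 1 ↦ 0  <
x_1 = 1, x_2 = 0 ↦ 1  ≥
x_1 = 1, x_2 = 1/3 ↦ 0  <
x_1 = 1, x_2 = 2/3 ↦ 0  <
x_1 = 1, x_2 = 1 ↦ 0  <
So 6 of the 16 assignments meet the threshold.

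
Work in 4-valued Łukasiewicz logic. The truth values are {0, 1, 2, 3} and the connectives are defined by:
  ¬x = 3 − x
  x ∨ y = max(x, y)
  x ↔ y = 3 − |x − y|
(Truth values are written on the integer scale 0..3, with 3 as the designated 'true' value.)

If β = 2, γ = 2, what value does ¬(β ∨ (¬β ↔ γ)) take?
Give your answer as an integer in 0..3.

¬β = ¬2 = 1
¬β ↔ γ = 1 ↔ 2 = 2
β ∨ (¬β ↔ γ) = 2 ∨ 2 = 2
¬(β ∨ (¬β ↔ γ)) = ¬2 = 1

1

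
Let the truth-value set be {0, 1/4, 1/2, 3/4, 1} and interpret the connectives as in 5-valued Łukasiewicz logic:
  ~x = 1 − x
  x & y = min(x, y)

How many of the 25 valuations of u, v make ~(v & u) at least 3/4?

16

value 1: 9 assignments (counts)
value 3/4: 7 assignments (counts)
value 1/2: 5 assignments
value 1/4: 3 assignments
value 0: 1 assignment
So 16 of the 25 assignments meet the threshold.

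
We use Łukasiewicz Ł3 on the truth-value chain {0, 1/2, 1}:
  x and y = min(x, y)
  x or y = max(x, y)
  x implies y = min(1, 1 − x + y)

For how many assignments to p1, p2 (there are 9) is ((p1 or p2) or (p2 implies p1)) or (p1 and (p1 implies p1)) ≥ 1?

8

p1 = 0, p2 = 0 ↦ 1  ≥
p1 = 0, p2 = 1/2 ↦ 1/2  <
p1 = 0, p2 = 1 ↦ 1  ≥
p1 = 1/2, p2 = 0 ↦ 1  ≥
p1 = 1/2, p2 = 1/2 ↦ 1  ≥
p1 = 1/2, p2 = 1 ↦ 1  ≥
p1 = 1, p2 = 0 ↦ 1  ≥
p1 = 1, p2 = 1/2 ↦ 1  ≥
p1 = 1, p2 = 1 ↦ 1  ≥
So 8 of the 9 assignments meet the threshold.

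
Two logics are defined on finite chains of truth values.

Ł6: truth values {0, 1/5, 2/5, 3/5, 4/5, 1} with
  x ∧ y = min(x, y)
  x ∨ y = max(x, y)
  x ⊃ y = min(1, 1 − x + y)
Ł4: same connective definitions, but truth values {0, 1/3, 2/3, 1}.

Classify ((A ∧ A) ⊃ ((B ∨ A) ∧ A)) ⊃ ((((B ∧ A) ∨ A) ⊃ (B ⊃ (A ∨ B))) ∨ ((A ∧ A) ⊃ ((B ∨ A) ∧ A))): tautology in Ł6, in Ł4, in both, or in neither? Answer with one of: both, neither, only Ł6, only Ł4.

In Ł6: every assignment gives 1 — tautology.
In Ł4: every assignment gives 1 — tautology.

both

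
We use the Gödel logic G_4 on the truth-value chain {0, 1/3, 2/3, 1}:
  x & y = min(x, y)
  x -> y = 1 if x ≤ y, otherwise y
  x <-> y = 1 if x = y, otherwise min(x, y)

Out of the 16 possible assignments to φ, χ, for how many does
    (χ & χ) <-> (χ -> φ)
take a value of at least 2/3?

φ = 0, χ = 0 ↦ 0  <
φ = 0, χ = 1/3 ↦ 0  <
φ = 0, χ = 2/3 ↦ 0  <
φ = 0, χ = 1 ↦ 0  <
φ = 1/3, χ = 0 ↦ 0  <
φ = 1/3, χ = 1/3 ↦ 1/3  <
φ = 1/3, χ = 2/3 ↦ 1/3  <
φ = 1/3, χ = 1 ↦ 1/3  <
φ = 2/3, χ = 0 ↦ 0  <
φ = 2/3, χ = 1/3 ↦ 1/3  <
φ = 2/3, χ = 2/3 ↦ 2/3  ≥
φ = 2/3, χ = 1 ↦ 2/3  ≥
φ = 1, χ = 0 ↦ 0  <
φ = 1, χ = 1/3 ↦ 1/3  <
φ = 1, χ = 2/3 ↦ 2/3  ≥
φ = 1, χ = 1 ↦ 1  ≥
So 4 of the 16 assignments meet the threshold.

4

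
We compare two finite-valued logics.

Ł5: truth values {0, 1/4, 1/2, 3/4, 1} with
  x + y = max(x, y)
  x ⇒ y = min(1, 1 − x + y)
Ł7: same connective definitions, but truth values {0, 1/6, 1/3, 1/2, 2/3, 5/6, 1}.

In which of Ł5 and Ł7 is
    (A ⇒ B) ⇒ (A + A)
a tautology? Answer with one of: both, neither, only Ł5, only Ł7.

In Ł5: at A = 0, B = 0 the value is 0 — not a tautology.
In Ł7: at A = 0, B = 0 the value is 0 — not a tautology.

neither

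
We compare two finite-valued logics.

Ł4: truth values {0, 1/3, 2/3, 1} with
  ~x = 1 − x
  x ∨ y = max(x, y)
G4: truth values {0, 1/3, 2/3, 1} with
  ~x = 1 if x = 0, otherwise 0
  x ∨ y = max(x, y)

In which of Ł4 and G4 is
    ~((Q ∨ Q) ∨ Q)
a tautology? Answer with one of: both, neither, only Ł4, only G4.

In Ł4: at Q = 1/3 the value is 2/3 — not a tautology.
In G4: at Q = 1/3 the value is 0 — not a tautology.

neither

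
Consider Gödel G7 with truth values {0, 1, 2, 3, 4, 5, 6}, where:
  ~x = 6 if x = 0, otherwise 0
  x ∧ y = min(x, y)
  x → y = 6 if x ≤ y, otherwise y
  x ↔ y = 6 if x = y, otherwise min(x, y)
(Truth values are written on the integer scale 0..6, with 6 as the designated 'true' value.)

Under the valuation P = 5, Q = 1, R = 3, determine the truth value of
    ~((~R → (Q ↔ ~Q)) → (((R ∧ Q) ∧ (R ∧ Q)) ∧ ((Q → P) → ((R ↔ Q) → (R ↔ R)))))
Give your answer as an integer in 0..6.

~R = ~3 = 0
~Q = ~1 = 0
Q ↔ ~Q = 1 ↔ 0 = 0
~R → (Q ↔ ~Q) = 0 → 0 = 6
R ∧ Q = 3 ∧ 1 = 1
R ∧ Q = 3 ∧ 1 = 1
(R ∧ Q) ∧ (R ∧ Q) = 1 ∧ 1 = 1
Q → P = 1 → 5 = 6
R ↔ Q = 3 ↔ 1 = 1
R ↔ R = 3 ↔ 3 = 6
(R ↔ Q) → (R ↔ R) = 1 → 6 = 6
(Q → P) → ((R ↔ Q) → (R ↔ R)) = 6 → 6 = 6
((R ∧ Q) ∧ (R ∧ Q)) ∧ ((Q → P) → ((R ↔ Q) → (R ↔ R))) = 1 ∧ 6 = 1
(~R → (Q ↔ ~Q)) → (((R ∧ Q) ∧ (R ∧ Q)) ∧ ((Q → P) → ((R ↔ Q) → (R ↔ R)))) = 6 → 1 = 1
~((~R → (Q ↔ ~Q)) → (((R ∧ Q) ∧ (R ∧ Q)) ∧ ((Q → P) → ((R ↔ Q) → (R ↔ R))))) = ~1 = 0

0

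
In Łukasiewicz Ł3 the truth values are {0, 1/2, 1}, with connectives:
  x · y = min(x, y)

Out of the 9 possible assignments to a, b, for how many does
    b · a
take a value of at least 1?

a = 0, b = 0 ↦ 0  <
a = 0, b = 1/2 ↦ 0  <
a = 0, b = 1 ↦ 0  <
a = 1/2, b = 0 ↦ 0  <
a = 1/2, b = 1/2 ↦ 1/2  <
a = 1/2, b = 1 ↦ 1/2  <
a = 1, b = 0 ↦ 0  <
a = 1, b = 1/2 ↦ 1/2  <
a = 1, b = 1 ↦ 1  ≥
So 1 of the 9 assignments meets the threshold.

1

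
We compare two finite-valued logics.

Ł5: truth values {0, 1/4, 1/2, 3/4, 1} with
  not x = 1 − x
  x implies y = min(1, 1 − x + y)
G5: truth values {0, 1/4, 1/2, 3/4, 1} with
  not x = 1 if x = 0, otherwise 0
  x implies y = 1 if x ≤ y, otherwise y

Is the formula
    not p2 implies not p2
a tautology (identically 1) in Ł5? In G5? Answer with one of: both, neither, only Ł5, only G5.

both

In Ł5: every assignment gives 1 — tautology.
In G5: every assignment gives 1 — tautology.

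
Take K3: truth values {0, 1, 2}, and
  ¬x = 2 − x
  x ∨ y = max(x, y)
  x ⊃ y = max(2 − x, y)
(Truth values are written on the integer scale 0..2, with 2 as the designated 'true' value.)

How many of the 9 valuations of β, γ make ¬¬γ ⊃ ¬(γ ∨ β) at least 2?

3

β = 0, γ = 0 ↦ 2  ≥
β = 0, γ = 1 ↦ 1  <
β = 0, γ = 2 ↦ 0  <
β = 1, γ = 0 ↦ 2  ≥
β = 1, γ = 1 ↦ 1  <
β = 1, γ = 2 ↦ 0  <
β = 2, γ = 0 ↦ 2  ≥
β = 2, γ = 1 ↦ 1  <
β = 2, γ = 2 ↦ 0  <
So 3 of the 9 assignments meet the threshold.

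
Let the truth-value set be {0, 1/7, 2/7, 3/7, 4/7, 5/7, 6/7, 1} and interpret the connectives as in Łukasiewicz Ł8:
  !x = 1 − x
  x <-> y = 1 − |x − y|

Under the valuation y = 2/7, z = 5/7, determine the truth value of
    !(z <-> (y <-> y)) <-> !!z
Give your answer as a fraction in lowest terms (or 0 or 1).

y <-> y = 2/7 <-> 2/7 = 1
z <-> (y <-> y) = 5/7 <-> 1 = 5/7
!(z <-> (y <-> y)) = !5/7 = 2/7
!z = !5/7 = 2/7
!!z = !2/7 = 5/7
!(z <-> (y <-> y)) <-> !!z = 2/7 <-> 5/7 = 4/7

4/7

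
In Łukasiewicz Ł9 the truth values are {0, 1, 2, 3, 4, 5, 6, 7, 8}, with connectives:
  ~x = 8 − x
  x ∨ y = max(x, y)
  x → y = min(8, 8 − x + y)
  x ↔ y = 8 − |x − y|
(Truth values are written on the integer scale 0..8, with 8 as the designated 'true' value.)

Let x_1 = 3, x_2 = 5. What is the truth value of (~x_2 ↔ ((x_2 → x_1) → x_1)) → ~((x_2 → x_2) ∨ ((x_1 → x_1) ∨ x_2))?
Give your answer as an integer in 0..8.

2

~x_2 = ~5 = 3
x_2 → x_1 = 5 → 3 = 6
(x_2 → x_1) → x_1 = 6 → 3 = 5
~x_2 ↔ ((x_2 → x_1) → x_1) = 3 ↔ 5 = 6
x_2 → x_2 = 5 → 5 = 8
x_1 → x_1 = 3 → 3 = 8
(x_1 → x_1) ∨ x_2 = 8 ∨ 5 = 8
(x_2 → x_2) ∨ ((x_1 → x_1) ∨ x_2) = 8 ∨ 8 = 8
~((x_2 → x_2) ∨ ((x_1 → x_1) ∨ x_2)) = ~8 = 0
(~x_2 ↔ ((x_2 → x_1) → x_1)) → ~((x_2 → x_2) ∨ ((x_1 → x_1) ∨ x_2)) = 6 → 0 = 2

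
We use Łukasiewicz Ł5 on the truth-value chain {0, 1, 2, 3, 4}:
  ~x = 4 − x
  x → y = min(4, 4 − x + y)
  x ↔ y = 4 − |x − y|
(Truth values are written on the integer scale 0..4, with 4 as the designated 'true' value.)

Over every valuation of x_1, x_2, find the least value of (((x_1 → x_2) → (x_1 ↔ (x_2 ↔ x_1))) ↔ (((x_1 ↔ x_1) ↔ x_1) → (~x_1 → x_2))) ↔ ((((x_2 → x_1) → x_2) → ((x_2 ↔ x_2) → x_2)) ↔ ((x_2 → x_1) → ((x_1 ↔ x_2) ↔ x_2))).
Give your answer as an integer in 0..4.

Take x_1 = 0, x_2 = 1:
x_1 → x_2 = 0 → 1 = 4
x_2 ↔ x_1 = 1 ↔ 0 = 3
x_1 ↔ (x_2 ↔ x_1) = 0 ↔ 3 = 1
(x_1 → x_2) → (x_1 ↔ (x_2 ↔ x_1)) = 4 → 1 = 1
x_1 ↔ x_1 = 0 ↔ 0 = 4
(x_1 ↔ x_1) ↔ x_1 = 4 ↔ 0 = 0
~x_1 = ~0 = 4
~x_1 → x_2 = 4 → 1 = 1
((x_1 ↔ x_1) ↔ x_1) → (~x_1 → x_2) = 0 → 1 = 4
((x_1 → x_2) → (x_1 ↔ (x_2 ↔ x_1))) ↔ (((x_1 ↔ x_1) ↔ x_1) → (~x_1 → x_2)) = 1 ↔ 4 = 1
x_2 → x_1 = 1 → 0 = 3
(x_2 → x_1) → x_2 = 3 → 1 = 2
x_2 ↔ x_2 = 1 ↔ 1 = 4
(x_2 ↔ x_2) → x_2 = 4 → 1 = 1
((x_2 → x_1) → x_2) → ((x_2 ↔ x_2) → x_2) = 2 → 1 = 3
x_2 → x_1 = 1 → 0 = 3
x_1 ↔ x_2 = 0 ↔ 1 = 3
(x_1 ↔ x_2) ↔ x_2 = 3 ↔ 1 = 2
(x_2 → x_1) → ((x_1 ↔ x_2) ↔ x_2) = 3 → 2 = 3
(((x_2 → x_1) → x_2) → ((x_2 ↔ x_2) → x_2)) ↔ ((x_2 → x_1) → ((x_1 ↔ x_2) ↔ x_2)) = 3 ↔ 3 = 4
(((x_1 → x_2) → (x_1 ↔ (x_2 ↔ x_1))) ↔ (((x_1 ↔ x_1) ↔ x_1) → (~x_1 → x_2))) ↔ ((((x_2 → x_1) → x_2) → ((x_2 ↔ x_2) → x_2)) ↔ ((x_2 → x_1) → ((x_1 ↔ x_2) ↔ x_2))) = 1 ↔ 4 = 1
No assignment yields a value below 1, so this is the minimum.

1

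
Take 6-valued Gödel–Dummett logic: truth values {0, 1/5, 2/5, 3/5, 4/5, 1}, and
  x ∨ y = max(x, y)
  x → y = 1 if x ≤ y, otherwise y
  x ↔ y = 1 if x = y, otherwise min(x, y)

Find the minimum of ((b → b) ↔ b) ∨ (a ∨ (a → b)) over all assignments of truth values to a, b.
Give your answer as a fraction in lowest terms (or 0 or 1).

1/5

Take a = 1/5, b = 0:
b → b = 0 → 0 = 1
(b → b) ↔ b = 1 ↔ 0 = 0
a → b = 1/5 → 0 = 0
a ∨ (a → b) = 1/5 ∨ 0 = 1/5
((b → b) ↔ b) ∨ (a ∨ (a → b)) = 0 ∨ 1/5 = 1/5
No assignment yields a value below 1/5, so this is the minimum.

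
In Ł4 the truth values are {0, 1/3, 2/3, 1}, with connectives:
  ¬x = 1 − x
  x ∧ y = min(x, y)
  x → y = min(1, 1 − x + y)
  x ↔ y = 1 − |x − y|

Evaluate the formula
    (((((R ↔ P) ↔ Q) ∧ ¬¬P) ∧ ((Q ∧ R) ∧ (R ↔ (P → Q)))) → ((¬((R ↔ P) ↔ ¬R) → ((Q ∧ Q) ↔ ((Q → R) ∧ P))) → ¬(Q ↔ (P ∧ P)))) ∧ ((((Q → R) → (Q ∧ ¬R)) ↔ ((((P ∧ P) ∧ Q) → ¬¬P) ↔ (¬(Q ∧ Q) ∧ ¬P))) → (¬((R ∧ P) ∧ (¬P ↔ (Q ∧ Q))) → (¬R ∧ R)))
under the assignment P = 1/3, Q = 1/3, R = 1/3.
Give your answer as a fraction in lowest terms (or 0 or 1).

2/3

R ↔ P = 1/3 ↔ 1/3 = 1
(R ↔ P) ↔ Q = 1 ↔ 1/3 = 1/3
¬P = ¬1/3 = 2/3
¬¬P = ¬2/3 = 1/3
((R ↔ P) ↔ Q) ∧ ¬¬P = 1/3 ∧ 1/3 = 1/3
Q ∧ R = 1/3 ∧ 1/3 = 1/3
P → Q = 1/3 → 1/3 = 1
R ↔ (P → Q) = 1/3 ↔ 1 = 1/3
(Q ∧ R) ∧ (R ↔ (P → Q)) = 1/3 ∧ 1/3 = 1/3
(((R ↔ P) ↔ Q) ∧ ¬¬P) ∧ ((Q ∧ R) ∧ (R ↔ (P → Q))) = 1/3 ∧ 1/3 = 1/3
R ↔ P = 1/3 ↔ 1/3 = 1
¬R = ¬1/3 = 2/3
(R ↔ P) ↔ ¬R = 1 ↔ 2/3 = 2/3
¬((R ↔ P) ↔ ¬R) = ¬2/3 = 1/3
Q ∧ Q = 1/3 ∧ 1/3 = 1/3
Q → R = 1/3 → 1/3 = 1
(Q → R) ∧ P = 1 ∧ 1/3 = 1/3
(Q ∧ Q) ↔ ((Q → R) ∧ P) = 1/3 ↔ 1/3 = 1
¬((R ↔ P) ↔ ¬R) → ((Q ∧ Q) ↔ ((Q → R) ∧ P)) = 1/3 → 1 = 1
P ∧ P = 1/3 ∧ 1/3 = 1/3
Q ↔ (P ∧ P) = 1/3 ↔ 1/3 = 1
¬(Q ↔ (P ∧ P)) = ¬1 = 0
(¬((R ↔ P) ↔ ¬R) → ((Q ∧ Q) ↔ ((Q → R) ∧ P))) → ¬(Q ↔ (P ∧ P)) = 1 → 0 = 0
((((R ↔ P) ↔ Q) ∧ ¬¬P) ∧ ((Q ∧ R) ∧ (R ↔ (P → Q)))) → ((¬((R ↔ P) ↔ ¬R) → ((Q ∧ Q) ↔ ((Q → R) ∧ P))) → ¬(Q ↔ (P ∧ P))) = 1/3 → 0 = 2/3
Q → R = 1/3 → 1/3 = 1
¬R = ¬1/3 = 2/3
Q ∧ ¬R = 1/3 ∧ 2/3 = 1/3
(Q → R) → (Q ∧ ¬R) = 1 → 1/3 = 1/3
P ∧ P = 1/3 ∧ 1/3 = 1/3
(P ∧ P) ∧ Q = 1/3 ∧ 1/3 = 1/3
¬P = ¬1/3 = 2/3
¬¬P = ¬2/3 = 1/3
((P ∧ P) ∧ Q) → ¬¬P = 1/3 → 1/3 = 1
Q ∧ Q = 1/3 ∧ 1/3 = 1/3
¬(Q ∧ Q) = ¬1/3 = 2/3
¬P = ¬1/3 = 2/3
¬(Q ∧ Q) ∧ ¬P = 2/3 ∧ 2/3 = 2/3
(((P ∧ P) ∧ Q) → ¬¬P) ↔ (¬(Q ∧ Q) ∧ ¬P) = 1 ↔ 2/3 = 2/3
((Q → R) → (Q ∧ ¬R)) ↔ ((((P ∧ P) ∧ Q) → ¬¬P) ↔ (¬(Q ∧ Q) ∧ ¬P)) = 1/3 ↔ 2/3 = 2/3
R ∧ P = 1/3 ∧ 1/3 = 1/3
¬P = ¬1/3 = 2/3
Q ∧ Q = 1/3 ∧ 1/3 = 1/3
¬P ↔ (Q ∧ Q) = 2/3 ↔ 1/3 = 2/3
(R ∧ P) ∧ (¬P ↔ (Q ∧ Q)) = 1/3 ∧ 2/3 = 1/3
¬((R ∧ P) ∧ (¬P ↔ (Q ∧ Q))) = ¬1/3 = 2/3
¬R = ¬1/3 = 2/3
¬R ∧ R = 2/3 ∧ 1/3 = 1/3
¬((R ∧ P) ∧ (¬P ↔ (Q ∧ Q))) → (¬R ∧ R) = 2/3 → 1/3 = 2/3
(((Q → R) → (Q ∧ ¬R)) ↔ ((((P ∧ P) ∧ Q) → ¬¬P) ↔ (¬(Q ∧ Q) ∧ ¬P))) → (¬((R ∧ P) ∧ (¬P ↔ (Q ∧ Q))) → (¬R ∧ R)) = 2/3 → 2/3 = 1
(((((R ↔ P) ↔ Q) ∧ ¬¬P) ∧ ((Q ∧ R) ∧ (R ↔ (P → Q)))) → ((¬((R ↔ P) ↔ ¬R) → ((Q ∧ Q) ↔ ((Q → R) ∧ P))) → ¬(Q ↔ (P ∧ P)))) ∧ ((((Q → R) → (Q ∧ ¬R)) ↔ ((((P ∧ P) ∧ Q) → ¬¬P) ↔ (¬(Q ∧ Q) ∧ ¬P))) → (¬((R ∧ P) ∧ (¬P ↔ (Q ∧ Q))) → (¬R ∧ R))) = 2/3 ∧ 1 = 2/3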